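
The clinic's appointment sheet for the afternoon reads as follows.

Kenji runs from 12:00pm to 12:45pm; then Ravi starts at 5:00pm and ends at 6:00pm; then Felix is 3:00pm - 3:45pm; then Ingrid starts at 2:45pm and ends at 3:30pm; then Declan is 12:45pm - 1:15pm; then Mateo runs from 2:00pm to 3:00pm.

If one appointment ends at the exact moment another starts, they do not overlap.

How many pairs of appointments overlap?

2

Sorted by start: Kenji, Declan, Mateo, Ingrid, Felix, Ravi.
Declan starts exactly when Kenji ends (back-to-back, no overlap), so nothing later overlaps Kenji either.
Mateo starts after Declan ends, so nothing later overlaps Declan either.
Ingrid starts before Mateo ends → Mateo and Ingrid overlap.
Felix starts exactly when Mateo ends (back-to-back, no overlap), so nothing later overlaps Mateo either.
Felix starts before Ingrid ends → Ingrid and Felix overlap.
Ravi starts after Ingrid ends.
Ravi starts after Felix ends.
Overlapping pairs: Felix & Ingrid, Ingrid & Mateo — 2 in total.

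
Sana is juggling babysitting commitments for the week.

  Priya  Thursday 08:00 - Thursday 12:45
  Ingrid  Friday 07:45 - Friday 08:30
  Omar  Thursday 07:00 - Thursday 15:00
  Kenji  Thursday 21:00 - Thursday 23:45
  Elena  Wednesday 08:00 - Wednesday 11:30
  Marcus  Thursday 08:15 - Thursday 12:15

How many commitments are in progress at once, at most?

3

Sweep the timeline, counting +1 at each start and −1 at each end (ends before starts at a tie):
Wednesday 08:00 start Elena → 1
Wednesday 11:30 end Elena → 0
Thursday 07:00 start Omar → 1
Thursday 08:00 start Priya → 2
Thursday 08:15 start Marcus → 3
Thursday 12:15 end Marcus → 2
Thursday 12:45 end Priya → 1
Thursday 15:00 end Omar → 0
Thursday 21:00 start Kenji → 1
Thursday 23:45 end Kenji → 0
Friday 07:45 start Ingrid → 1
Friday 08:30 end Ingrid → 0
Peak is 3, at Thursday 08:15 (Marcus, Omar, Priya).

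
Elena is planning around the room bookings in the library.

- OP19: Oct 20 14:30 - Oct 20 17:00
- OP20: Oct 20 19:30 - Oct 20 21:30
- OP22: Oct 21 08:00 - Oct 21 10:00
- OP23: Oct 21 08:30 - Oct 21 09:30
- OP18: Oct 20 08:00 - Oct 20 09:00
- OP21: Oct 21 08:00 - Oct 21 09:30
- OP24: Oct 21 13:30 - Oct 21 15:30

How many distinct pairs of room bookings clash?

3

Sorted by start: OP18, OP19, OP20, OP21, OP22, OP23, OP24.
OP19 starts after OP18 ends, so OP18 has no further overlaps.
OP20 starts after OP19 ends, so OP19 has no further overlaps.
OP21 starts after OP20 ends, so OP20 has no further overlaps.
OP22 starts before OP21 ends → OP21 and OP22 overlap.
OP23 starts before OP21 ends → OP21 and OP23 overlap.
OP24 starts after OP21 ends.
OP23 starts before OP22 ends → OP22 and OP23 overlap.
OP24 starts after OP22 ends.
OP24 starts after OP23 ends.
Overlapping pairs: OP21 & OP22, OP21 & OP23, OP22 & OP23 — 3 in total.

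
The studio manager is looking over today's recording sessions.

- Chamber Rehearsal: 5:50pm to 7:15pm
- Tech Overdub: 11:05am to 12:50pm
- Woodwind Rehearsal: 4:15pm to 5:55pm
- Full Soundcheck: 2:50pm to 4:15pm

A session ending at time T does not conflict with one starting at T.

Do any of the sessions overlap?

Yes

Check each pair: they overlap iff neither finishes before the other starts.
Sorted by start: Tech Overdub, Full Soundcheck, Woodwind Rehearsal, Chamber Rehearsal.
Full Soundcheck starts after Tech Overdub ends, so Tech Overdub has no further overlaps.
Woodwind Rehearsal starts exactly when Full Soundcheck ends (back-to-back, no overlap), so Full Soundcheck has no further overlaps.
Chamber Rehearsal starts before Woodwind Rehearsal ends → Woodwind Rehearsal and Chamber Rehearsal overlap.
That's a conflict, so the schedule is not conflict-free.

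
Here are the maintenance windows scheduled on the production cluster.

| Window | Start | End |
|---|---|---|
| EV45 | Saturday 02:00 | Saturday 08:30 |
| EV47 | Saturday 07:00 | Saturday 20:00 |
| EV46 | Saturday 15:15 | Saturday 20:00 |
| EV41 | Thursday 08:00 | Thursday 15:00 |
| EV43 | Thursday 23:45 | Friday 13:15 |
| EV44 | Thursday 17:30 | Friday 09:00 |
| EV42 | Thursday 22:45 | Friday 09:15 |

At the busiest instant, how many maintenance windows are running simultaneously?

3

Sort all start/end points and keep a running count:
Thursday 08:00 start EV41 → 1
Thursday 15:00 end EV41 → 0
Thursday 17:30 start EV44 → 1
Thursday 22:45 start EV42 → 2
Thursday 23:45 start EV43 → 3
Friday 09:00 end EV44 → 2
Friday 09:15 end EV42 → 1
Friday 13:15 end EV43 → 0
Saturday 02:00 start EV45 → 1
Saturday 07:00 start EV47 → 2
Saturday 08:30 end EV45 → 1
Saturday 15:15 start EV46 → 2
Saturday 20:00 end EV46 → 1
Saturday 20:00 end EV47 → 0
Peak is 3, at Thursday 23:45 (EV42, EV43, EV44).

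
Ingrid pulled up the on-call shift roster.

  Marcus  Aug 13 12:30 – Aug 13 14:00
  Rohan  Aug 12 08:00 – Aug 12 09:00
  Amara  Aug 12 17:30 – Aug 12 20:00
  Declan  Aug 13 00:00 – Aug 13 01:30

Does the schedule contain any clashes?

Two intervals overlap when each starts before the other ends.
Sorted by start: Rohan, Amara, Declan, Marcus.
Amara starts after Rohan ends, so Rohan has no further overlaps.
Declan starts after Amara ends, so Amara has no further overlaps.
Marcus starts after Declan ends.
Every pair is clear; the schedule has no overlaps.

No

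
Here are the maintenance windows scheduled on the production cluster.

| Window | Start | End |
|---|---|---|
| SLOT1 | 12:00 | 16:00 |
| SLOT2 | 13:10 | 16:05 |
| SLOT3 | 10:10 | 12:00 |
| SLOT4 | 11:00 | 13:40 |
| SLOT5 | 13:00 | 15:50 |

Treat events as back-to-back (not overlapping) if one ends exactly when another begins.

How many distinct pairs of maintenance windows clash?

7

Sorted by start: SLOT3, SLOT4, SLOT1, SLOT5, SLOT2.
SLOT4 starts before SLOT3 ends → SLOT3 and SLOT4 overlap.
SLOT1 starts exactly when SLOT3 ends (back-to-back, no overlap); SLOT3 is clear from here.
SLOT1 starts before SLOT4 ends → SLOT4 and SLOT1 overlap.
SLOT5 starts before SLOT4 ends → SLOT4 and SLOT5 overlap.
SLOT2 starts before SLOT4 ends → SLOT4 and SLOT2 overlap.
SLOT5 starts before SLOT1 ends → SLOT1 and SLOT5 overlap.
SLOT2 starts before SLOT1 ends → SLOT1 and SLOT2 overlap.
SLOT2 starts before SLOT5 ends → SLOT5 and SLOT2 overlap.
Overlapping pairs: SLOT1 & SLOT2, SLOT1 & SLOT4, SLOT1 & SLOT5, SLOT2 & SLOT4, SLOT2 & SLOT5, SLOT3 & SLOT4, SLOT4 & SLOT5 — 7 in total.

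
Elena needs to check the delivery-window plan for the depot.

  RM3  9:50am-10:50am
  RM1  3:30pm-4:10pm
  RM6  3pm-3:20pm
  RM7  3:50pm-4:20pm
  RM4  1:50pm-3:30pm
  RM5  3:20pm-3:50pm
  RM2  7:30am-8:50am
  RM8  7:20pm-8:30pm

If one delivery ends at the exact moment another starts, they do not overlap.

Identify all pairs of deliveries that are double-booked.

RM1 & RM5, RM1 & RM7, RM4 & RM5, RM4 & RM6

Two intervals overlap when each starts before the other ends.
Sorted by start: RM2, RM3, RM4, RM6, RM5, RM1, RM7, RM8.
RM3 starts after RM2 ends, so RM2 has no further overlaps.
RM4 starts after RM3 ends, so RM3 has no further overlaps.
RM6 starts before RM4 ends → RM4 and RM6 overlap.
RM5 starts before RM4 ends → RM4 and RM5 overlap.
RM1 starts exactly when RM4 ends (back-to-back, no overlap), so RM4 has no further overlaps.
RM5 starts exactly when RM6 ends (back-to-back, no overlap), so RM6 has no further overlaps.
RM1 starts before RM5 ends → RM5 and RM1 overlap.
RM7 starts exactly when RM5 ends (back-to-back, no overlap), so RM5 has no further overlaps.
RM7 starts before RM1 ends → RM1 and RM7 overlap.
RM8 starts after RM1 ends.
RM8 starts after RM7 ends.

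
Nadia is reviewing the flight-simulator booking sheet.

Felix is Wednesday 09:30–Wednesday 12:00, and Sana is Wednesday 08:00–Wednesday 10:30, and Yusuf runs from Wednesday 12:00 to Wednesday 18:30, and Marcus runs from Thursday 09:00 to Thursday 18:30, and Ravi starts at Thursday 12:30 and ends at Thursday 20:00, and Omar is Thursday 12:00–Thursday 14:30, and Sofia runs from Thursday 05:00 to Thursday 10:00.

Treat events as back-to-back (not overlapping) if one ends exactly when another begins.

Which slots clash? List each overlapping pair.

Check each pair: they overlap iff neither finishes before the other starts.
Sorted by start: Sana, Felix, Yusuf, Sofia, Marcus, Omar, Ravi.
Felix starts before Sana ends → Sana and Felix overlap.
Yusuf starts after Sana ends; Sana is clear from here.
Yusuf starts exactly when Felix ends (back-to-back, no overlap); Felix is clear from here.
Sofia starts after Yusuf ends; Yusuf is clear from here.
Marcus starts before Sofia ends → Sofia and Marcus overlap.
Omar starts after Sofia ends; Sofia is clear from here.
Omar starts before Marcus ends → Marcus and Omar overlap.
Ravi starts before Marcus ends → Marcus and Ravi overlap.
Ravi starts before Omar ends → Omar and Ravi overlap.

Felix & Sana, Marcus & Omar, Marcus & Ravi, Marcus & Sofia, Omar & Ravi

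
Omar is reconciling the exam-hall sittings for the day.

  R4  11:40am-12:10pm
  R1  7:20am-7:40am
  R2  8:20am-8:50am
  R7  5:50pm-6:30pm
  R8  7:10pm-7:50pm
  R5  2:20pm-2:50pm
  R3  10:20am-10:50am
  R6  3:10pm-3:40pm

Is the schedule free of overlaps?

Yes

Two intervals overlap when each starts before the other ends.
Sorted by start: R1, R2, R3, R4, R5, R6, R7, R8.
R2 starts after R1 ends, so nothing later overlaps R1 either.
R3 starts after R2 ends, so nothing later overlaps R2 either.
R4 starts after R3 ends, so nothing later overlaps R3 either.
R5 starts after R4 ends, so nothing later overlaps R4 either.
R6 starts after R5 ends, so nothing later overlaps R5 either.
R7 starts after R6 ends, so nothing later overlaps R6 either.
R8 starts after R7 ends.
Every pair is clear; the schedule has no overlaps.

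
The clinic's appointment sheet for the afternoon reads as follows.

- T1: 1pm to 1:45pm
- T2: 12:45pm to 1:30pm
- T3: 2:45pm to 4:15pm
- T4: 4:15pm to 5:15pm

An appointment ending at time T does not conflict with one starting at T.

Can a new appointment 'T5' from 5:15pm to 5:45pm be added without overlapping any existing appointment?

Yes — the slot is free

T2: ends 1:30pm at or before T5 starts 5:15pm → clear.
T1: ends 1:45pm at or before T5 starts 5:15pm → clear.
T3: ends 4:15pm at or before T5 starts 5:15pm → clear.
T4: ends 5:15pm at or before T5 starts 5:15pm → clear.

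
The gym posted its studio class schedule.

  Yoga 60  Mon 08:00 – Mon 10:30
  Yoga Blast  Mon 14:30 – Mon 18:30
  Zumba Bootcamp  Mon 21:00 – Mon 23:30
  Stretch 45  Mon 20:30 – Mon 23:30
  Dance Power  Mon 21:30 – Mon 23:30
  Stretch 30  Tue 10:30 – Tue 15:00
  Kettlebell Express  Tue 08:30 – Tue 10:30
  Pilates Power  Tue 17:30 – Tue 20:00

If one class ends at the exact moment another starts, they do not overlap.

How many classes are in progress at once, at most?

3

Sort all start/end points and keep a running count:
Mon 08:00 start Yoga 60 → 1
Mon 10:30 end Yoga 60 → 0
Mon 14:30 start Yoga Blast → 1
Mon 18:30 end Yoga Blast → 0
Mon 20:30 start Stretch 45 → 1
Mon 21:00 start Zumba Bootcamp → 2
Mon 21:30 start Dance Power → 3
Mon 23:30 end Dance Power → 2
Mon 23:30 end Stretch 45 → 1
Mon 23:30 end Zumba Bootcamp → 0
Tue 08:30 start Kettlebell Express → 1
Tue 10:30 end Kettlebell Express → 0
Tue 10:30 start Stretch 30 → 1
Tue 15:00 end Stretch 30 → 0
Tue 17:30 start Pilates Power → 1
Tue 20:00 end Pilates Power → 0
Peak is 3, at Mon 21:30 (Dance Power, Stretch 45, Zumba Bootcamp).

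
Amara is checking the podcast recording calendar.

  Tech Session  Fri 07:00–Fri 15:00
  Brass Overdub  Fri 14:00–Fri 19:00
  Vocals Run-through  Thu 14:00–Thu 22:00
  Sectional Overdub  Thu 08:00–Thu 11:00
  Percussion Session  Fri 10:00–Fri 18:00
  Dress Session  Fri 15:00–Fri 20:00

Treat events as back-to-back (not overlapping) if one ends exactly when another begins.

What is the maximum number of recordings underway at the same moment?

Sort all start/end points and keep a running count:
Thu 08:00 start Sectional Overdub → 1
Thu 11:00 end Sectional Overdub → 0
Thu 14:00 start Vocals Run-through → 1
Thu 22:00 end Vocals Run-through → 0
Fri 07:00 start Tech Session → 1
Fri 10:00 start Percussion Session → 2
Fri 14:00 start Brass Overdub → 3
Fri 15:00 end Tech Session → 2
Fri 15:00 start Dress Session → 3
Fri 18:00 end Percussion Session → 2
Fri 19:00 end Brass Overdub → 1
Fri 20:00 end Dress Session → 0
Peak is 3, at Fri 14:00 (Brass Overdub, Percussion Session, Tech Session).

3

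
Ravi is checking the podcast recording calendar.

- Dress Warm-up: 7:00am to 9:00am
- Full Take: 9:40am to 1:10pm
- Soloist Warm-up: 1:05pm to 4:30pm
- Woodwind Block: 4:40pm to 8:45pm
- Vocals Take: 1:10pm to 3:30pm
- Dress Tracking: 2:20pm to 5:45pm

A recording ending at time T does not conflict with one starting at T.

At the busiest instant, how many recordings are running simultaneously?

Sweep the timeline, counting +1 at each start and −1 at each end (ends before starts at a tie):
7:00am start Dress Warm-up → 1
9:00am end Dress Warm-up → 0
9:40am start Full Take → 1
1:05pm start Soloist Warm-up → 2
1:10pm end Full Take → 1
1:10pm start Vocals Take → 2
2:20pm start Dress Tracking → 3
3:30pm end Vocals Take → 2
4:30pm end Soloist Warm-up → 1
4:40pm start Woodwind Block → 2
5:45pm end Dress Tracking → 1
8:45pm end Woodwind Block → 0
Peak is 3, at 2:20pm (Dress Tracking, Soloist Warm-up, Vocals Take).

3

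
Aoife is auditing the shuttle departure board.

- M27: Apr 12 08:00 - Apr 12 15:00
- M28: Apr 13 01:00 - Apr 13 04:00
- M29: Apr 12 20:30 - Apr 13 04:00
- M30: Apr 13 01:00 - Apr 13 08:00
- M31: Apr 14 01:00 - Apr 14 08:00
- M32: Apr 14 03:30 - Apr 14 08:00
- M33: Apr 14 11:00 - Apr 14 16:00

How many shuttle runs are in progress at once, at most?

3

Sort all start/end points and keep a running count:
Apr 12 08:00 start M27 → 1
Apr 12 15:00 end M27 → 0
Apr 12 20:30 start M29 → 1
Apr 13 01:00 start M28 → 2
Apr 13 01:00 start M30 → 3
Apr 13 04:00 end M28 → 2
Apr 13 04:00 end M29 → 1
Apr 13 08:00 end M30 → 0
Apr 14 01:00 start M31 → 1
Apr 14 03:30 start M32 → 2
Apr 14 08:00 end M31 → 1
Apr 14 08:00 end M32 → 0
Apr 14 11:00 start M33 → 1
Apr 14 16:00 end M33 → 0
Peak is 3, at Apr 13 01:00 (M28, M29, M30).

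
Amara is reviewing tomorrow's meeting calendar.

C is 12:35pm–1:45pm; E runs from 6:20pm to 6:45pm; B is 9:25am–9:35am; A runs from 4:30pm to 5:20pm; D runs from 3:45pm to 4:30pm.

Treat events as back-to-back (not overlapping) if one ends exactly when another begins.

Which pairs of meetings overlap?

none

Two intervals overlap when each starts before the other ends.
Sorted by start: B, C, D, A, E.
C starts after B ends; B is clear from here.
D starts after C ends; C is clear from here.
A starts exactly when D ends (back-to-back, no overlap); D is clear from here.
E starts after A ends.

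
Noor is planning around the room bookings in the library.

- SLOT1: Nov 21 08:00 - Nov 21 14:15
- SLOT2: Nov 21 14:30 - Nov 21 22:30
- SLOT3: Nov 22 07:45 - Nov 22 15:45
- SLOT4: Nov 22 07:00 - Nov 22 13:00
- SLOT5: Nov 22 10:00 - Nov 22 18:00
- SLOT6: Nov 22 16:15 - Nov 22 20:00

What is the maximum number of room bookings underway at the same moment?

3

Walk through starts and ends in time order (an end at T is processed before a start at T):
Nov 21 08:00 start SLOT1 → 1
Nov 21 14:15 end SLOT1 → 0
Nov 21 14:30 start SLOT2 → 1
Nov 21 22:30 end SLOT2 → 0
Nov 22 07:00 start SLOT4 → 1
Nov 22 07:45 start SLOT3 → 2
Nov 22 10:00 start SLOT5 → 3
Nov 22 13:00 end SLOT4 → 2
Nov 22 15:45 end SLOT3 → 1
Nov 22 16:15 start SLOT6 → 2
Nov 22 18:00 end SLOT5 → 1
Nov 22 20:00 end SLOT6 → 0
Peak is 3, at Nov 22 10:00 (SLOT3, SLOT4, SLOT5).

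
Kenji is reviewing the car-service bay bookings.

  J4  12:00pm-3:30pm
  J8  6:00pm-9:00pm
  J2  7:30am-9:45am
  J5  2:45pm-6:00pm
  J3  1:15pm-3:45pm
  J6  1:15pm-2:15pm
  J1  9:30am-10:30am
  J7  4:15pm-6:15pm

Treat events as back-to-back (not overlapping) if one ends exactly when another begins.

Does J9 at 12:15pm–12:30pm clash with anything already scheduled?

J2: ends 9:45am at or before J9 starts 12:15pm → clear.
J1: ends 10:30am at or before J9 starts 12:15pm → clear.
J4: starts 12:00pm before J9 ends 12:30pm, and ends 3:30pm after J9 starts 12:15pm → overlap.
J3: starts 1:15pm at or after J9 ends 12:30pm → clear.
J6: starts 1:15pm at or after J9 ends 12:30pm → clear.
J5: starts 2:45pm at or after J9 ends 12:30pm → clear.
J7: starts 4:15pm at or after J9 ends 12:30pm → clear.
J8: starts 6:00pm at or after J9 ends 12:30pm → clear.
J9 overlaps J4.

Yes — it overlaps J4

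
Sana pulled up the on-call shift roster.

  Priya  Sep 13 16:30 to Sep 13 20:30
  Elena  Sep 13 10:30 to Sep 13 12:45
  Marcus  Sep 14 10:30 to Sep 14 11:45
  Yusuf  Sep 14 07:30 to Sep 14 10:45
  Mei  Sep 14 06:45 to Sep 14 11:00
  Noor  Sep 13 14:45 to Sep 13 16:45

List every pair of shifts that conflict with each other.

Sorted by start: Elena, Noor, Priya, Mei, Yusuf, Marcus.
Noor starts after Elena ends, so Elena has no further overlaps.
Priya starts before Noor ends → Noor and Priya overlap.
Mei starts after Noor ends, so Noor has no further overlaps.
Mei starts after Priya ends, so Priya has no further overlaps.
Yusuf starts before Mei ends → Mei and Yusuf overlap.
Marcus starts before Mei ends → Mei and Marcus overlap.
Marcus starts before Yusuf ends → Yusuf and Marcus overlap.

Marcus & Mei, Marcus & Yusuf, Mei & Yusuf, Noor & Priya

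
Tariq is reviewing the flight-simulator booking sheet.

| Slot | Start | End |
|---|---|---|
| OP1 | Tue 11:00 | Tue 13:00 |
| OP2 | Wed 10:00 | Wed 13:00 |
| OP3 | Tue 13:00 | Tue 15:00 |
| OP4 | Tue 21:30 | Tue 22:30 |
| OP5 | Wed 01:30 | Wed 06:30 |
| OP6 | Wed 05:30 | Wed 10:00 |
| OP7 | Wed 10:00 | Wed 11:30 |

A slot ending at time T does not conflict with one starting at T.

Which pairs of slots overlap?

Check each pair: they overlap iff neither finishes before the other starts.
Sorted by start: OP1, OP3, OP4, OP5, OP6, OP2, OP7.
OP3 starts exactly when OP1 ends (back-to-back, no overlap); OP1 is clear from here.
OP4 starts after OP3 ends; OP3 is clear from here.
OP5 starts after OP4 ends; OP4 is clear from here.
OP6 starts before OP5 ends → OP5 and OP6 overlap.
OP2 starts after OP5 ends; OP5 is clear from here.
OP2 starts exactly when OP6 ends (back-to-back, no overlap); OP6 is clear from here.
OP7 starts before OP2 ends → OP2 and OP7 overlap.

OP2 & OP7, OP5 & OP6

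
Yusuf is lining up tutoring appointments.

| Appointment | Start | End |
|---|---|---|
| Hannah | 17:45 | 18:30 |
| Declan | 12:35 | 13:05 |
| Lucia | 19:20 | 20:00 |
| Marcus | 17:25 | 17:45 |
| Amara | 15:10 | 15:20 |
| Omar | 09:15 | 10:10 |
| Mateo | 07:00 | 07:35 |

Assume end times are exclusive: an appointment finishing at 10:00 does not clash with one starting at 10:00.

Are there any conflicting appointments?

No

Sorted by start: Mateo, Omar, Declan, Amara, Marcus, Hannah, Lucia.
Omar starts after Mateo ends, so nothing later overlaps Mateo either.
Declan starts after Omar ends, so nothing later overlaps Omar either.
Amara starts after Declan ends, so nothing later overlaps Declan either.
Marcus starts after Amara ends, so nothing later overlaps Amara either.
Hannah starts exactly when Marcus ends (back-to-back, no overlap), so nothing later overlaps Marcus either.
Lucia starts after Hannah ends.
Every pair is clear; the schedule has no overlaps.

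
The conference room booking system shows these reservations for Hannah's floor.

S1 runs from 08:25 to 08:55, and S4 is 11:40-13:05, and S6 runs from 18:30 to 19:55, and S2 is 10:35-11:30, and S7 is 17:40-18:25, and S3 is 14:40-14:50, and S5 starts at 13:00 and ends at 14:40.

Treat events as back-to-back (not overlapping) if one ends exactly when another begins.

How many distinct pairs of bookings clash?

1

Two intervals overlap when each starts before the other ends.
Sorted by start: S1, S2, S4, S5, S3, S7, S6.
S2 starts after S1 ends — done with S1.
S4 starts after S2 ends — done with S2.
S5 starts before S4 ends → S4 and S5 overlap.
S3 starts after S4 ends — done with S4.
S3 starts exactly when S5 ends (back-to-back, no overlap) — done with S5.
S7 starts after S3 ends — done with S3.
S6 starts after S7 ends.
Overlapping pairs: S4 & S5 — 1 in total.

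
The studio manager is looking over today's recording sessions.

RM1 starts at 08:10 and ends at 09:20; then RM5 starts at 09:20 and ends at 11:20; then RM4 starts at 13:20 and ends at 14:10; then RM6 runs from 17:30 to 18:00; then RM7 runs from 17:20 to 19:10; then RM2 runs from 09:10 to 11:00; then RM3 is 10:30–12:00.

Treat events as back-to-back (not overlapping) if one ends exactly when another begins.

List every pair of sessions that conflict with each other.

RM1 & RM2, RM2 & RM3, RM2 & RM5, RM3 & RM5, RM6 & RM7

Sorted by start: RM1, RM2, RM5, RM3, RM4, RM7, RM6.
RM2 starts before RM1 ends → RM1 and RM2 overlap.
RM5 starts exactly when RM1 ends (back-to-back, no overlap) — done with RM1.
RM5 starts before RM2 ends → RM2 and RM5 overlap.
RM3 starts before RM2 ends → RM2 and RM3 overlap.
RM4 starts after RM2 ends — done with RM2.
RM3 starts before RM5 ends → RM5 and RM3 overlap.
RM4 starts after RM5 ends — done with RM5.
RM4 starts after RM3 ends — done with RM3.
RM7 starts after RM4 ends — done with RM4.
RM6 starts before RM7 ends → RM7 and RM6 overlap.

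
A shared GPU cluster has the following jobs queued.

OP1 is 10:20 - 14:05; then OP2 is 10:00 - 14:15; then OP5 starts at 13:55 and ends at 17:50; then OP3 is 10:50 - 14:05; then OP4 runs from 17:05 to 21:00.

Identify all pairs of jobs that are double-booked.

OP1 & OP2, OP1 & OP3, OP1 & OP5, OP2 & OP3, OP2 & OP5, OP3 & OP5, OP4 & OP5

Sorted by start: OP2, OP1, OP3, OP5, OP4.
OP1 starts before OP2 ends → OP2 and OP1 overlap.
OP3 starts before OP2 ends → OP2 and OP3 overlap.
OP5 starts before OP2 ends → OP2 and OP5 overlap.
OP4 starts after OP2 ends.
OP3 starts before OP1 ends → OP1 and OP3 overlap.
OP5 starts before OP1 ends → OP1 and OP5 overlap.
OP4 starts after OP1 ends.
OP5 starts before OP3 ends → OP3 and OP5 overlap.
OP4 starts after OP3 ends.
OP4 starts before OP5 ends → OP5 and OP4 overlap.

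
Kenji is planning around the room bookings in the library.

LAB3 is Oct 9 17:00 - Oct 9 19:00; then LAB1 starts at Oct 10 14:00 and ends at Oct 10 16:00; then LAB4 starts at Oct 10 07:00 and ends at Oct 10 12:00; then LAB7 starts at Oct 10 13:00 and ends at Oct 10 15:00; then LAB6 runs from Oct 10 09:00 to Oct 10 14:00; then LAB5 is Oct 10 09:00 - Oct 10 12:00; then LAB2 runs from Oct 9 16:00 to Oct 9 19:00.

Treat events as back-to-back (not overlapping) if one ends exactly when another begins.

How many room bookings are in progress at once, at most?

3

Sort all start/end points and keep a running count:
Oct 9 16:00 start LAB2 → 1
Oct 9 17:00 start LAB3 → 2
Oct 9 19:00 end LAB2 → 1
Oct 9 19:00 end LAB3 → 0
Oct 10 07:00 start LAB4 → 1
Oct 10 09:00 start LAB5 → 2
Oct 10 09:00 start LAB6 → 3
Oct 10 12:00 end LAB4 → 2
Oct 10 12:00 end LAB5 → 1
Oct 10 13:00 start LAB7 → 2
Oct 10 14:00 end LAB6 → 1
Oct 10 14:00 start LAB1 → 2
Oct 10 15:00 end LAB7 → 1
Oct 10 16:00 end LAB1 → 0
Peak is 3, at Oct 10 09:00 (LAB4, LAB5, LAB6).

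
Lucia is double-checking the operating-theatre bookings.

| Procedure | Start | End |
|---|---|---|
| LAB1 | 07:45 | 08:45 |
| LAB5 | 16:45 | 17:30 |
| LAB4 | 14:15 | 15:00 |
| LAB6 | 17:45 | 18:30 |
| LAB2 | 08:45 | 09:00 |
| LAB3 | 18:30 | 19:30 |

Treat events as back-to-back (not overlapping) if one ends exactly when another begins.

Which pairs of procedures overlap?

Check each pair: they overlap iff neither finishes before the other starts.
Sorted by start: LAB1, LAB2, LAB4, LAB5, LAB6, LAB3.
LAB2 starts exactly when LAB1 ends (back-to-back, no overlap), so nothing later overlaps LAB1 either.
LAB4 starts after LAB2 ends, so nothing later overlaps LAB2 either.
LAB5 starts after LAB4 ends, so nothing later overlaps LAB4 either.
LAB6 starts after LAB5 ends, so nothing later overlaps LAB5 either.
LAB3 starts exactly when LAB6 ends (back-to-back, no overlap).

no overlapping pairs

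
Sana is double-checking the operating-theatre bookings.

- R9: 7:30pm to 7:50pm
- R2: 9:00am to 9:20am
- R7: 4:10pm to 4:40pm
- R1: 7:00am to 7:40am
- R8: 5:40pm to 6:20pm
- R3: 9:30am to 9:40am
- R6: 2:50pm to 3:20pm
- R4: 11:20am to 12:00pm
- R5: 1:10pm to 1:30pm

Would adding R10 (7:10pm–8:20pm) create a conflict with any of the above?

R1: ends 7:40am at or before R10 starts 7:10pm → clear.
R2: ends 9:20am at or before R10 starts 7:10pm → clear.
R3: ends 9:40am at or before R10 starts 7:10pm → clear.
R4: ends 12:00pm at or before R10 starts 7:10pm → clear.
R5: ends 1:30pm at or before R10 starts 7:10pm → clear.
R6: ends 3:20pm at or before R10 starts 7:10pm → clear.
R7: ends 4:40pm at or before R10 starts 7:10pm → clear.
R8: ends 6:20pm at or before R10 starts 7:10pm → clear.
R9: starts 7:30pm before R10 ends 8:20pm, and ends 7:50pm after R10 starts 7:10pm → overlap.
R10 overlaps R9.

Yes — it overlaps R9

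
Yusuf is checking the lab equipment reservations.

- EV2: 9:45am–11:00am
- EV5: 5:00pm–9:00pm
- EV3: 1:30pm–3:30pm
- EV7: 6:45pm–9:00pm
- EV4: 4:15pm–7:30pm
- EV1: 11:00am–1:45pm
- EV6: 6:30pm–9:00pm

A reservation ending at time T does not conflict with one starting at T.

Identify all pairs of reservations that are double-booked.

Check each pair: they overlap iff neither finishes before the other starts.
Sorted by start: EV2, EV1, EV3, EV4, EV5, EV6, EV7.
EV1 starts exactly when EV2 ends (back-to-back, no overlap), so nothing later overlaps EV2 either.
EV3 starts before EV1 ends → EV1 and EV3 overlap.
EV4 starts after EV1 ends, so nothing later overlaps EV1 either.
EV4 starts after EV3 ends, so nothing later overlaps EV3 either.
EV5 starts before EV4 ends → EV4 and EV5 overlap.
EV6 starts before EV4 ends → EV4 and EV6 overlap.
EV7 starts before EV4 ends → EV4 and EV7 overlap.
EV6 starts before EV5 ends → EV5 and EV6 overlap.
EV7 starts before EV5 ends → EV5 and EV7 overlap.
EV7 starts before EV6 ends → EV6 and EV7 overlap.

EV1 & EV3, EV4 & EV5, EV4 & EV6, EV4 & EV7, EV5 & EV6, EV5 & EV7, EV6 & EV7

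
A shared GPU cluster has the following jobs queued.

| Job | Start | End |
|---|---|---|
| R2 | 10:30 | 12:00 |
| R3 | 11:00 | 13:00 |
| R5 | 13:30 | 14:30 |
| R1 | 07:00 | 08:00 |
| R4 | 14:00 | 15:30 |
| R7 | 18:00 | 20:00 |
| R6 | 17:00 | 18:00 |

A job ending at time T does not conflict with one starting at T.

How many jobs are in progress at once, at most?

Sort all start/end points and keep a running count:
07:00 start R1 → 1
08:00 end R1 → 0
10:30 start R2 → 1
11:00 start R3 → 2
12:00 end R2 → 1
13:00 end R3 → 0
13:30 start R5 → 1
14:00 start R4 → 2
14:30 end R5 → 1
15:30 end R4 → 0
17:00 start R6 → 1
18:00 end R6 → 0
18:00 start R7 → 1
20:00 end R7 → 0
Peak is 2, at 11:00 (R2, R3).

2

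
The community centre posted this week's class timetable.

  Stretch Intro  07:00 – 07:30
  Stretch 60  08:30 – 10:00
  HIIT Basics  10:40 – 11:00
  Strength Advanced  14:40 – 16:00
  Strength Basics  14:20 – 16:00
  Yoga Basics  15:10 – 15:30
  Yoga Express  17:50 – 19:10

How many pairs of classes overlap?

Sorted by start: Stretch Intro, Stretch 60, HIIT Basics, Strength Basics, Strength Advanced, Yoga Basics, Yoga Express.
Stretch 60 starts after Stretch Intro ends — done with Stretch Intro.
HIIT Basics starts after Stretch 60 ends — done with Stretch 60.
Strength Basics starts after HIIT Basics ends — done with HIIT Basics.
Strength Advanced starts before Strength Basics ends → Strength Basics and Strength Advanced overlap.
Yoga Basics starts before Strength Basics ends → Strength Basics and Yoga Basics overlap.
Yoga Express starts after Strength Basics ends.
Yoga Basics starts before Strength Advanced ends → Strength Advanced and Yoga Basics overlap.
Yoga Express starts after Strength Advanced ends.
Yoga Express starts after Yoga Basics ends.
Overlapping pairs: Strength Advanced & Strength Basics, Strength Advanced & Yoga Basics, Strength Basics & Yoga Basics — 3 in total.

3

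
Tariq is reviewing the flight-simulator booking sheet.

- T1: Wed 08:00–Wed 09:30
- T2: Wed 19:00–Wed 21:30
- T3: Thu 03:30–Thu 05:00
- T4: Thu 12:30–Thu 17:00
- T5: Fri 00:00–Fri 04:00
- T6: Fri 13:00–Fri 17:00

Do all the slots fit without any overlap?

Yes

Two intervals overlap when each starts before the other ends.
Sorted by start: T1, T2, T3, T4, T5, T6.
T2 starts after T1 ends — done with T1.
T3 starts after T2 ends — done with T2.
T4 starts after T3 ends — done with T3.
T5 starts after T4 ends — done with T4.
T6 starts after T5 ends.
Every pair is clear; the schedule has no overlaps.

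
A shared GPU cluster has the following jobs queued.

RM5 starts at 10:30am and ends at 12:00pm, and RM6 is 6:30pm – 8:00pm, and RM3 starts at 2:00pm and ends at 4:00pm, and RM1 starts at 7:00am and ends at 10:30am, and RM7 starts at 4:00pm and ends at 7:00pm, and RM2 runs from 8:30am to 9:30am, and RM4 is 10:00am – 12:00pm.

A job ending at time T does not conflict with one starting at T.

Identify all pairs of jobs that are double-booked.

RM1 & RM2, RM1 & RM4, RM4 & RM5, RM6 & RM7

Two intervals overlap when each starts before the other ends.
Sorted by start: RM1, RM2, RM4, RM5, RM3, RM7, RM6.
RM2 starts before RM1 ends → RM1 and RM2 overlap.
RM4 starts before RM1 ends → RM1 and RM4 overlap.
RM5 starts exactly when RM1 ends (back-to-back, no overlap), so RM1 has no further overlaps.
RM4 starts after RM2 ends, so RM2 has no further overlaps.
RM5 starts before RM4 ends → RM4 and RM5 overlap.
RM3 starts after RM4 ends, so RM4 has no further overlaps.
RM3 starts after RM5 ends, so RM5 has no further overlaps.
RM7 starts exactly when RM3 ends (back-to-back, no overlap), so RM3 has no further overlaps.
RM6 starts before RM7 ends → RM7 and RM6 overlap.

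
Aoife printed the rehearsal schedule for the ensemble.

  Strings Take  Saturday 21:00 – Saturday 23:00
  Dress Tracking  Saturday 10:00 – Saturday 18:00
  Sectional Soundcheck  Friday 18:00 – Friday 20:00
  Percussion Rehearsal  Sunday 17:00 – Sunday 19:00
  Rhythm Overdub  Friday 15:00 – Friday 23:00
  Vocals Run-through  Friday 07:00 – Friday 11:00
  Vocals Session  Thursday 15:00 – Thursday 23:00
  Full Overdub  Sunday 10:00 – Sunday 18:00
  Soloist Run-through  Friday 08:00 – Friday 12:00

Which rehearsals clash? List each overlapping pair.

Sorted by start: Vocals Session, Vocals Run-through, Soloist Run-through, Rhythm Overdub, Sectional Soundcheck, Dress Tracking, Strings Take, Full Overdub, Percussion Rehearsal.
Vocals Run-through starts after Vocals Session ends, so nothing later overlaps Vocals Session either.
Soloist Run-through starts before Vocals Run-through ends → Vocals Run-through and Soloist Run-through overlap.
Rhythm Overdub starts after Vocals Run-through ends, so nothing later overlaps Vocals Run-through either.
Rhythm Overdub starts after Soloist Run-through ends, so nothing later overlaps Soloist Run-through either.
Sectional Soundcheck starts before Rhythm Overdub ends → Rhythm Overdub and Sectional Soundcheck overlap.
Dress Tracking starts after Rhythm Overdub ends, so nothing later overlaps Rhythm Overdub either.
Dress Tracking starts after Sectional Soundcheck ends, so nothing later overlaps Sectional Soundcheck either.
Strings Take starts after Dress Tracking ends, so nothing later overlaps Dress Tracking either.
Full Overdub starts after Strings Take ends, so nothing later overlaps Strings Take either.
Percussion Rehearsal starts before Full Overdub ends → Full Overdub and Percussion Rehearsal overlap.

Full Overdub & Percussion Rehearsal, Rhythm Overdub & Sectional Soundcheck, Soloist Run-through & Vocals Run-through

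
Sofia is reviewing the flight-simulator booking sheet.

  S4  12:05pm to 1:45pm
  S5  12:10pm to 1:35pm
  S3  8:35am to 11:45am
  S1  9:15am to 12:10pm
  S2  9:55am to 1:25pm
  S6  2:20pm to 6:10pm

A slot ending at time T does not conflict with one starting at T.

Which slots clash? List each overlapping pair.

S1 & S2, S1 & S3, S1 & S4, S2 & S3, S2 & S4, S2 & S5, S4 & S5

Two intervals overlap when each starts before the other ends.
Sorted by start: S3, S1, S2, S4, S5, S6.
S1 starts before S3 ends → S3 and S1 overlap.
S2 starts before S3 ends → S3 and S2 overlap.
S4 starts after S3 ends — done with S3.
S2 starts before S1 ends → S1 and S2 overlap.
S4 starts before S1 ends → S1 and S4 overlap.
S5 starts exactly when S1 ends (back-to-back, no overlap) — done with S1.
S4 starts before S2 ends → S2 and S4 overlap.
S5 starts before S2 ends → S2 and S5 overlap.
S6 starts after S2 ends.
S5 starts before S4 ends → S4 and S5 overlap.
S6 starts after S4 ends.
S6 starts after S5 ends.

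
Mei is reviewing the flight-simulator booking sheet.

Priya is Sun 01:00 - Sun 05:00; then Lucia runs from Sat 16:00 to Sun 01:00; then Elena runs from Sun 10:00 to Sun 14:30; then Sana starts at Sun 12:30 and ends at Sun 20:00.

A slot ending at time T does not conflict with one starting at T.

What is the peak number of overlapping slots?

2

Sort all start/end points and keep a running count:
Sat 16:00 start Lucia → 1
Sun 01:00 end Lucia → 0
Sun 01:00 start Priya → 1
Sun 05:00 end Priya → 0
Sun 10:00 start Elena → 1
Sun 12:30 start Sana → 2
Sun 14:30 end Elena → 1
Sun 20:00 end Sana → 0
Peak is 2, at Sun 12:30 (Elena, Sana).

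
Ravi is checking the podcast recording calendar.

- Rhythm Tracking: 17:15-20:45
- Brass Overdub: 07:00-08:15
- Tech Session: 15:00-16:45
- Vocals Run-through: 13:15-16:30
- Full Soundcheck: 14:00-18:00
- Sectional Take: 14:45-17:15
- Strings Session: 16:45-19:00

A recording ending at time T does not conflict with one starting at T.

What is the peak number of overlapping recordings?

Sort all start/end points and keep a running count:
07:00 start Brass Overdub → 1
08:15 end Brass Overdub → 0
13:15 start Vocals Run-through → 1
14:00 start Full Soundcheck → 2
14:45 start Sectional Take → 3
15:00 start Tech Session → 4
16:30 end Vocals Run-through → 3
16:45 end Tech Session → 2
16:45 start Strings Session → 3
17:15 end Sectional Take → 2
17:15 start Rhythm Tracking → 3
18:00 end Full Soundcheck → 2
19:00 end Strings Session → 1
20:45 end Rhythm Tracking → 0
Peak is 4, at 15:00 (Full Soundcheck, Sectional Take, Tech Session, Vocals Run-through).

4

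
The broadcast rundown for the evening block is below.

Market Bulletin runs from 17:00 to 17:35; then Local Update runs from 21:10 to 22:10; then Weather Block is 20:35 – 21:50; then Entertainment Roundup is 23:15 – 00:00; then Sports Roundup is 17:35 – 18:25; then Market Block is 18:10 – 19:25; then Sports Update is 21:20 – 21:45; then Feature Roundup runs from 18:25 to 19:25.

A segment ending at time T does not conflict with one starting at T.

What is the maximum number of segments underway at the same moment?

3

Sweep the timeline, counting +1 at each start and −1 at each end (ends before starts at a tie):
17:00 start Market Bulletin → 1
17:35 end Market Bulletin → 0
17:35 start Sports Roundup → 1
18:10 start Market Block → 2
18:25 end Sports Roundup → 1
18:25 start Feature Roundup → 2
19:25 end Feature Roundup → 1
19:25 end Market Block → 0
20:35 start Weather Block → 1
21:10 start Local Update → 2
21:20 start Sports Update → 3
21:45 end Sports Update → 2
21:50 end Weather Block → 1
22:10 end Local Update → 0
23:15 start Entertainment Roundup → 1
00:00 end Entertainment Roundup → 0
Peak is 3, at 21:20 (Local Update, Sports Update, Weather Block).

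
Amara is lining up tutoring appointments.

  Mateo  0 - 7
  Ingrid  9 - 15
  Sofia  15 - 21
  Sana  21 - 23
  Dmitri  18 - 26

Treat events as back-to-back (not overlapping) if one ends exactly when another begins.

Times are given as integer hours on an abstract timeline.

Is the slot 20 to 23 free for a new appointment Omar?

Mateo: ends 7 at or before Omar starts 20 → clear.
Ingrid: ends 15 at or before Omar starts 20 → clear.
Sofia: starts 15 before Omar ends 23, and ends 21 after Omar starts 20 → overlap.
Dmitri: starts 18 before Omar ends 23, and ends 26 after Omar starts 20 → overlap.
Sana: starts 21 before Omar ends 23, and ends 23 after Omar starts 20 → overlap.
Omar overlaps Sofia, Sana, Dmitri.

No — it overlaps Dmitri, Sana, Sofia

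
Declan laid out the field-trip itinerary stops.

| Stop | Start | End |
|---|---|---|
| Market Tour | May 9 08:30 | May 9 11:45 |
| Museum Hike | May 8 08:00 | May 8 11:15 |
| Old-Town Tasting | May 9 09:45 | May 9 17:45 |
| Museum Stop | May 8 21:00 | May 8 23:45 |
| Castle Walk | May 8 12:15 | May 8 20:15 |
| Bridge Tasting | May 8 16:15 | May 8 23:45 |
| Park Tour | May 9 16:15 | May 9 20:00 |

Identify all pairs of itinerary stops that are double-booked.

Sorted by start: Museum Hike, Castle Walk, Bridge Tasting, Museum Stop, Market Tour, Old-Town Tasting, Park Tour.
Castle Walk starts after Museum Hike ends, so nothing later overlaps Museum Hike either.
Bridge Tasting starts before Castle Walk ends → Castle Walk and Bridge Tasting overlap.
Museum Stop starts after Castle Walk ends, so nothing later overlaps Castle Walk either.
Museum Stop starts before Bridge Tasting ends → Bridge Tasting and Museum Stop overlap.
Market Tour starts after Bridge Tasting ends, so nothing later overlaps Bridge Tasting either.
Market Tour starts after Museum Stop ends, so nothing later overlaps Museum Stop either.
Old-Town Tasting starts before Market Tour ends → Market Tour and Old-Town Tasting overlap.
Park Tour starts after Market Tour ends.
Park Tour starts before Old-Town Tasting ends → Old-Town Tasting and Park Tour overlap.

Bridge Tasting & Castle Walk, Bridge Tasting & Museum Stop, Market Tour & Old-Town Tasting, Old-Town Tasting & Park Tour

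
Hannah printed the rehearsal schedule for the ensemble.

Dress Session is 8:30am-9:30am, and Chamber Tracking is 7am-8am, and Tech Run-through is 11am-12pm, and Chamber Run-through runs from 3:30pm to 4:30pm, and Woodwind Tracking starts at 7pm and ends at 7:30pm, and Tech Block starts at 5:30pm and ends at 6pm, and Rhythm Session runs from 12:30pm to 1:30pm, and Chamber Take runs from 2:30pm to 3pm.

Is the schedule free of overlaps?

Sorted by start: Chamber Tracking, Dress Session, Tech Run-through, Rhythm Session, Chamber Take, Chamber Run-through, Tech Block, Woodwind Tracking.
Dress Session starts after Chamber Tracking ends, so Chamber Tracking has no further overlaps.
Tech Run-through starts after Dress Session ends, so Dress Session has no further overlaps.
Rhythm Session starts after Tech Run-through ends, so Tech Run-through has no further overlaps.
Chamber Take starts after Rhythm Session ends, so Rhythm Session has no further overlaps.
Chamber Run-through starts after Chamber Take ends, so Chamber Take has no further overlaps.
Tech Block starts after Chamber Run-through ends, so Chamber Run-through has no further overlaps.
Woodwind Tracking starts after Tech Block ends.
Every pair is clear; the schedule has no overlaps.

Yes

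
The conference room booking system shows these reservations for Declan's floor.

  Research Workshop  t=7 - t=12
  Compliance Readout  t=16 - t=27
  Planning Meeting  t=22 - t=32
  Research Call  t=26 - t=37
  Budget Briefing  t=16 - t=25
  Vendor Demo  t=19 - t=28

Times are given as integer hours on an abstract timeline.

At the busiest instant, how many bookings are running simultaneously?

4

Sweep the timeline, counting +1 at each start and −1 at each end (ends before starts at a tie):
t=7 start Research Workshop → 1
t=12 end Research Workshop → 0
t=16 start Budget Briefing → 1
t=16 start Compliance Readout → 2
t=19 start Vendor Demo → 3
t=22 start Planning Meeting → 4
t=25 end Budget Briefing → 3
t=26 start Research Call → 4
t=27 end Compliance Readout → 3
t=28 end Vendor Demo → 2
t=32 end Planning Meeting → 1
t=37 end Research Call → 0
Peak is 4, at t=22 (Budget Briefing, Compliance Readout, Planning Meeting, Vendor Demo).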